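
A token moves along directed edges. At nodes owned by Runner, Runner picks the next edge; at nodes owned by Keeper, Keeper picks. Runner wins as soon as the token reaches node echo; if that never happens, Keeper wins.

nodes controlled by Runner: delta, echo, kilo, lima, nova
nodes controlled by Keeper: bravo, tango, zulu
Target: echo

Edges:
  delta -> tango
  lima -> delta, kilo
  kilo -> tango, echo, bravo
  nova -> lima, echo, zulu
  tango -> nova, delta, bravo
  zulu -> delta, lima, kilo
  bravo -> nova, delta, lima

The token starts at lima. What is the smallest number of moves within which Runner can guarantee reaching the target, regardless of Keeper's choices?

2

A0 = {echo}
A1: add {kilo, nova} — nova (Runner) has nova→echo; kilo (Runner) has kilo→echo.
A2: add {lima} — lima (Runner) has lima→kilo.
A3 = A2; e.g. delta (Runner) has no edge into A2. Fixed point.
lima enters the attractor at level 2, so Runner can force the target in 2 moves from there.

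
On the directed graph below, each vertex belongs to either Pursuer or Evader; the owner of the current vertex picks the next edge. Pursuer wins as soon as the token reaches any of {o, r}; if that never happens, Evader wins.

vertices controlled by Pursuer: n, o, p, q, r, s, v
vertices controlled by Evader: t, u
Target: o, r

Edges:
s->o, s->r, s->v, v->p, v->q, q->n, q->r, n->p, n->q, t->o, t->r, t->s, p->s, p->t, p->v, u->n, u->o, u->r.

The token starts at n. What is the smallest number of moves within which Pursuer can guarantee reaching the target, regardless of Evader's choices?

A0 = {o, r}
A1: add {q, s} — q (Pursuer) has q→r; s (Pursuer) has s→o.
A2: add {n, p, t, v} — n (Pursuer) has n→q; p (Pursuer) has p→s; t (Evader): all of {o, r, s} already in; v (Pursuer) has v→q.
n enters the attractor at level 2, so Pursuer can force the target in 2 moves from there.

2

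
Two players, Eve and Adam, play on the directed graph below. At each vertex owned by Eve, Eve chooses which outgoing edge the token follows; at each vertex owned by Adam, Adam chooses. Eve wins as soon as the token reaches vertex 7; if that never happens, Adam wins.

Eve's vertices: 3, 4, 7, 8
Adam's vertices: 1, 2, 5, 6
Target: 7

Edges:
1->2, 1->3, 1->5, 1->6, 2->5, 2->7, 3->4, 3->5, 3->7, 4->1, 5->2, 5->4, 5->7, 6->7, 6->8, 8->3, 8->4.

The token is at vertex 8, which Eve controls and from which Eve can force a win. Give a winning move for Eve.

A0 = {7}
A1: add {3} — 3 (Eve) has 3→7.
A2: add {8} — 8 (Eve) has 8→3.
A3: add {6} — 6 (Adam): all of {7, 8} already in.
A4 = A3; e.g. 1 (Adam) can still go to 2. Fixed point.
From 8, successor 3 is in the attractor (rank 1); the other successor 4 is not.

3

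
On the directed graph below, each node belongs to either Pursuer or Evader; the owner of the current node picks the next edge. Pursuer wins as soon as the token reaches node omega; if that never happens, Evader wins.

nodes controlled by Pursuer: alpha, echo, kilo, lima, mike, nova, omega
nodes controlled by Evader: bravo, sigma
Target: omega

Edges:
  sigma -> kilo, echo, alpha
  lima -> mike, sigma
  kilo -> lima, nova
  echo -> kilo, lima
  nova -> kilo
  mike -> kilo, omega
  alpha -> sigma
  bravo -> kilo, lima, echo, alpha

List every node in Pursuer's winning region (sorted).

echo, kilo, lima, mike, nova, omega

A0 = {omega}
A1: add {mike} — mike (Pursuer) has mike→omega.
A2: add {lima} — lima (Pursuer) has lima→mike.
A3: add {echo, kilo} — kilo (Pursuer) has kilo→lima; echo (Pursuer) has echo→lima.
A4: add {nova} — nova (Pursuer) has nova→kilo.
A5 = A4; e.g. sigma (Evader) can still go to alpha. Fixed point.
Pursuer's winning region = {echo, kilo, lima, mike, nova, omega}.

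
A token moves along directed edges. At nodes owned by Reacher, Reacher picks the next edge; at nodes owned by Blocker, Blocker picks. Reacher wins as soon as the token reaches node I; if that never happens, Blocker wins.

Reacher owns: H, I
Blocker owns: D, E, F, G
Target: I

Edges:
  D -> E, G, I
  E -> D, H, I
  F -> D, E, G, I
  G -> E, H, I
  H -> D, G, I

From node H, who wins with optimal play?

Reacher

A0 = {I}
A1: add {H} — H (Reacher) has H→I.
A2 = A1; e.g. D (Blocker) can still go to E. Fixed point.
H ∈ A1, so Reacher can force the target.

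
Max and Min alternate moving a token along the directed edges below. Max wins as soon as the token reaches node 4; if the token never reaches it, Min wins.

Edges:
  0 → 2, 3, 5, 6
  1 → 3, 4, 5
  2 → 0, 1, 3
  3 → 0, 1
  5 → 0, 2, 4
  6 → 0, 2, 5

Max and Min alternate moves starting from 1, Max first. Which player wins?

Max

Track states (vertex, player-to-move).
A0 = {(4,Max), (4,Min)}
A1: add {(1,Max), (5,Max)}.
(1,Max) ∈ A1 ⇒ Max forces the target.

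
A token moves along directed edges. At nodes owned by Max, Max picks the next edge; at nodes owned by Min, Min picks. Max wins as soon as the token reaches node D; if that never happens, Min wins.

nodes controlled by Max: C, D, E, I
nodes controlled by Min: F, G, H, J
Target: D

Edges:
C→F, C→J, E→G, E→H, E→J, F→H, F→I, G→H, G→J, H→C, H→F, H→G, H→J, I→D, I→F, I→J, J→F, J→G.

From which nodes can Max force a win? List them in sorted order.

D, I

A0 = {D}
A1: add {I} — I (Max) has I→D.
A2 = A1; e.g. C (Max) has no edge into A1. Fixed point.
Max's winning region = {D, I}.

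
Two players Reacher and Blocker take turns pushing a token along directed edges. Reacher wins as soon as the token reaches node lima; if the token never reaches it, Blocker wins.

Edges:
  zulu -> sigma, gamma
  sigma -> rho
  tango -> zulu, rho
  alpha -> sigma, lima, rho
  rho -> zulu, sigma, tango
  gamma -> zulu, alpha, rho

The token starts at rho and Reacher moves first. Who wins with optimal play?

Track states (vertex, player-to-move).
A0 = {(lima,Reacher), (lima,Blocker)}
A1: add {(alpha,Reacher)}.
A2 = A1; e.g. (zulu,Reacher) stays out. (rho,Reacher) never enters ⇒ Blocker avoids the target.

Blocker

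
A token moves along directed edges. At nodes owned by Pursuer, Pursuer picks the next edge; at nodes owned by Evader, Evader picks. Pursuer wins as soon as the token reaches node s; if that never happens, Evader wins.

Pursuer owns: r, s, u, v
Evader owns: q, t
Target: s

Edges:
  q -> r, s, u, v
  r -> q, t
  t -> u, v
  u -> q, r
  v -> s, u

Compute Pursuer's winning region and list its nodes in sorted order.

s, v

A0 = {s}
A1: add {v} — v (Pursuer) has v→s.
A2 = A1; e.g. q (Evader) can still go to r. Fixed point.
Pursuer's winning region = {s, v}.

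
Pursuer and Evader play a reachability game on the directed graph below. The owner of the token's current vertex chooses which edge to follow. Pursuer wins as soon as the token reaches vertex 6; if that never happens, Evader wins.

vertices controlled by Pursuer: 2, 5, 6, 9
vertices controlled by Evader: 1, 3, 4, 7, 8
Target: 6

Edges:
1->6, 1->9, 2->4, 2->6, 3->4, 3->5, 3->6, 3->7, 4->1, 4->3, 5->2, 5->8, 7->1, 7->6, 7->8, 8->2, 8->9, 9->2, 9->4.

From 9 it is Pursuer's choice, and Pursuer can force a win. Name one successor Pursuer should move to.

2

A0 = {6}
A1: add {2} — 2 (Pursuer) has 2→6.
A2: add {5, 9} — 5 (Pursuer) has 5→2; 9 (Pursuer) has 9→2.
A3: add {1, 8} — 1 (Evader): all of {6, 9} already in; 8 (Evader): all of {2, 9} already in.
A4: add {7} — 7 (Evader): all of {1, 6, 8} already in.
A5 = A4; e.g. 3 (Evader) can still go to 4. Fixed point.
From 9, successor 2 is in the attractor (rank 1); the other successor 4 is not.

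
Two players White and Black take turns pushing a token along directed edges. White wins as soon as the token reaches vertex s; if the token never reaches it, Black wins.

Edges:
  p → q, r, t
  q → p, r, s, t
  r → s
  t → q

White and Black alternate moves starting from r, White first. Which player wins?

Track states (vertex, player-to-move).
A0 = {(s,White), (s,Black)}
A1: add {(q,White), (r,White), (r,Black)}.
(r,White) ∈ A1 ⇒ White forces the target.

White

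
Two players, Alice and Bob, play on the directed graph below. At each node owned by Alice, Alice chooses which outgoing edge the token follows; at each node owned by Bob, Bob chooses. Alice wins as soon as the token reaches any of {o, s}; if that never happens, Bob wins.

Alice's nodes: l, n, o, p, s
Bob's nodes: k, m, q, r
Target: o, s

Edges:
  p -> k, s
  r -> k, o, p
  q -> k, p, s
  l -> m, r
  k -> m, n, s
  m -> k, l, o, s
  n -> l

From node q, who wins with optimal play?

A0 = {o, s}
A1: add {p} — p (Alice) has p→s.
A2 = A1; e.g. k (Bob) can still go to m. Fixed point.
q never enters the attractor, so Bob can avoid the target forever.

Bob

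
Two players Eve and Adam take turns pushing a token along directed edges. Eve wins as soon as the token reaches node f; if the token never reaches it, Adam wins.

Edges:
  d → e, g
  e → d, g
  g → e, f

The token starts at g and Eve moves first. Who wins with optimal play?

Eve

Track states (vertex, player-to-move).
A0 = {(f,Eve), (f,Adam)}
A1: add {(g,Eve)}.
(g,Eve) ∈ A1 ⇒ Eve forces the target.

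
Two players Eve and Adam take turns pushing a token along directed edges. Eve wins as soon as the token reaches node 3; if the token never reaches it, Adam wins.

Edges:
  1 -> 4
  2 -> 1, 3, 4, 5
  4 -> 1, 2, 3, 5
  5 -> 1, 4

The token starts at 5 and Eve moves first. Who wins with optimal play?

Track states (vertex, player-to-move).
A0 = {(3,Eve), (3,Adam)}
A1: add {(2,Eve), (4,Eve)}.
A2: add {(1,Adam)}.
A3: add {(5,Eve)}.
(5,Eve) ∈ A3 ⇒ Eve forces the target.

Eve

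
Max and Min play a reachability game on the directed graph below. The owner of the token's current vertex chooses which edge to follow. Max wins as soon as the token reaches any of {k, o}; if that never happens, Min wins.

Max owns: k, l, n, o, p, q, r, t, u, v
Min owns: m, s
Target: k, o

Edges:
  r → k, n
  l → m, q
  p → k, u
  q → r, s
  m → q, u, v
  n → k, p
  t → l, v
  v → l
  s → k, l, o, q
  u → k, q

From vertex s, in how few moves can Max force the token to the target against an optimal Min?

A0 = {k, o}
A1: add {n, p, r, u} — n (Max) has n→k; p (Max) has p→k; r (Max) has r→k; u (Max) has u→k.
A2: add {q} — q (Max) has q→r.
A3: add {l} — l (Max) has l→q.
A4: add {s, t, v} — s (Min): all of {k, l, o, q} already in; t (Max) has t→l; v (Max) has v→l.
s enters the attractor at level 4, so Max can force the target in 4 moves from there.

4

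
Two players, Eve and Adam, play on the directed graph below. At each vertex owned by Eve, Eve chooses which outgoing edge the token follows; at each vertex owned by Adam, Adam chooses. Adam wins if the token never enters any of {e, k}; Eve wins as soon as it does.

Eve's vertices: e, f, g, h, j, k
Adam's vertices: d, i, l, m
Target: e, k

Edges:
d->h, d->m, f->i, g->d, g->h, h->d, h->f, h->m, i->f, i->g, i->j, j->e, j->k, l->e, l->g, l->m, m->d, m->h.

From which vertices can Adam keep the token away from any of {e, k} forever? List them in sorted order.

d, f, g, h, i, l, m

A0 = {e, k}
A1: add {j} — j (Eve) has j→e.
A2 = A1; e.g. d (Adam) can still go to h. Fixed point.
Eve's attractor = {e, j, k}; Adam avoids the target exactly from the complement.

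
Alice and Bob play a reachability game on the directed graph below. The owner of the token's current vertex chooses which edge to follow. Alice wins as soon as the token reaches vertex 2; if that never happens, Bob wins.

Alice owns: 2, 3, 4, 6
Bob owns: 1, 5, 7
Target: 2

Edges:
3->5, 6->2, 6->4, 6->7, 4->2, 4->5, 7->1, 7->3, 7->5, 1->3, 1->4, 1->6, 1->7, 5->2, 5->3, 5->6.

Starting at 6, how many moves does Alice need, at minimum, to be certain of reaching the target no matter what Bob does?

1

A0 = {2}
A1: add {4, 6} — 4 (Alice) has 4→2; 6 (Alice) has 6→2.
A2 = A1; e.g. 1 (Bob) can still go to 3. Fixed point.
6 enters the attractor at level 1, so Alice can force the target in 1 move from there.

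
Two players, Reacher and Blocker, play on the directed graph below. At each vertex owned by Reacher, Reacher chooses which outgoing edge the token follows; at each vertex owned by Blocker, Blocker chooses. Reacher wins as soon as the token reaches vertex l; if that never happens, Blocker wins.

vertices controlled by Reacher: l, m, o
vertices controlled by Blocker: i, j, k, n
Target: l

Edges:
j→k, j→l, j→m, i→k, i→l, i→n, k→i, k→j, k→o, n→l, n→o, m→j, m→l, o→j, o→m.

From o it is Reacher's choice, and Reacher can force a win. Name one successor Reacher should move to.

A0 = {l}
A1: add {m} — m (Reacher) has m→l.
A2: add {o} — o (Reacher) has o→m.
A3: add {n} — n (Blocker): all of {l, o} already in.
A4 = A3; e.g. i (Blocker) can still go to k. Fixed point.
From o, successor m is in the attractor (rank 1); the other successor j is not.

m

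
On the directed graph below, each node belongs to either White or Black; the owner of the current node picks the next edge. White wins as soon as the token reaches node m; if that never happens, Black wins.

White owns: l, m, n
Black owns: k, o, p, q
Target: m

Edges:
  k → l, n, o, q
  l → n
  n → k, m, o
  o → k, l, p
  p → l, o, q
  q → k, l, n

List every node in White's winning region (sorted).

l, m, n

A0 = {m}
A1: add {n} — n (White) has n→m.
A2: add {l} — l (White) has l→n.
A3 = A2; e.g. k (Black) can still go to o. Fixed point.
White's winning region = {l, m, n}.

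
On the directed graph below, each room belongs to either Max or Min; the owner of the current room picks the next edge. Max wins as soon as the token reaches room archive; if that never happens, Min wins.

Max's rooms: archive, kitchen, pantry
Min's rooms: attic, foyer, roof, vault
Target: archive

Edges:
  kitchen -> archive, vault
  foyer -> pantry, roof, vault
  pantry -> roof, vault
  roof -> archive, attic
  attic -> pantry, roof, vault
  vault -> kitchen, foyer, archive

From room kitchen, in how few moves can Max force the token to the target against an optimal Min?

A0 = {archive}
A1: add {kitchen} — kitchen (Max) has kitchen→archive.
A2 = A1; e.g. foyer (Min) can still go to pantry. Fixed point.
kitchen enters the attractor at level 1, so Max can force the target in 1 move from there.

1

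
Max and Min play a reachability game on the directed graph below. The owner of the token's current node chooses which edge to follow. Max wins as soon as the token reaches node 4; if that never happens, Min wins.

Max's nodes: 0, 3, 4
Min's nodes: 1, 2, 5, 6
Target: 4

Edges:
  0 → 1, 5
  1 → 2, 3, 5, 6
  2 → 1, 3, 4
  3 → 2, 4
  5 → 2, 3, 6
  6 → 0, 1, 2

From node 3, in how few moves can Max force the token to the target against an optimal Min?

A0 = {4}
A1: add {3} — 3 (Max) has 3→4.
A2 = A1; e.g. 0 (Max) has no edge into A1. Fixed point.
3 enters the attractor at level 1, so Max can force the target in 1 move from there.

1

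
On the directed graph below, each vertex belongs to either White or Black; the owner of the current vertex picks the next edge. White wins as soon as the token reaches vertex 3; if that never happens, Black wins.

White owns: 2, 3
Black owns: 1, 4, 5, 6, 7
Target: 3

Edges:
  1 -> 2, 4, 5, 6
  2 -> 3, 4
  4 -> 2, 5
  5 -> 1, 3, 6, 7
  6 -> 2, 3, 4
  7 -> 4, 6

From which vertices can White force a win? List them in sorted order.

2, 3

A0 = {3}
A1: add {2} — 2 (White) has 2→3.
A2 = A1; e.g. 1 (Black) can still go to 4. Fixed point.
White's winning region = {2, 3}.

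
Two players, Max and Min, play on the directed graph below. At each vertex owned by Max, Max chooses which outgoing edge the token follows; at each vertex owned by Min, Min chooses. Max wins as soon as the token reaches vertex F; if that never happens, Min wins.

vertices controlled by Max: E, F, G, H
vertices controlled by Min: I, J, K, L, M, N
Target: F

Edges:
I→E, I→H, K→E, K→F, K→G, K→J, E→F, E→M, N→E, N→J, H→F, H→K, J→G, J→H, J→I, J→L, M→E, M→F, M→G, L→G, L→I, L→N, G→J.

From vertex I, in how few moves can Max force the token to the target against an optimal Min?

A0 = {F}
A1: add {E, H} — E (Max) has E→F; H (Max) has H→F.
A2: add {I} — I (Min): all of {E, H} already in.
A3 = A2; e.g. G (Max) has no edge into A2. Fixed point.
I enters the attractor at level 2, so Max can force the target in 2 moves from there.

2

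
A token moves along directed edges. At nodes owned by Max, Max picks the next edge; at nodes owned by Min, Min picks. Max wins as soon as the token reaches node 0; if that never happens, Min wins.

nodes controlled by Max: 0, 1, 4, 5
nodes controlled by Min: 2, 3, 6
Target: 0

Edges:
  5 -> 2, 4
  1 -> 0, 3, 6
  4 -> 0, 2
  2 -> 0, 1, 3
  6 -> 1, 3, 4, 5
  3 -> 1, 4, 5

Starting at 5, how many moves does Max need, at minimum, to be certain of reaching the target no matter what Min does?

A0 = {0}
A1: add {1, 4} — 1 (Max) has 1→0; 4 (Max) has 4→0.
A2: add {5} — 5 (Max) has 5→4.
5 enters the attractor at level 2, so Max can force the target in 2 moves from there.

2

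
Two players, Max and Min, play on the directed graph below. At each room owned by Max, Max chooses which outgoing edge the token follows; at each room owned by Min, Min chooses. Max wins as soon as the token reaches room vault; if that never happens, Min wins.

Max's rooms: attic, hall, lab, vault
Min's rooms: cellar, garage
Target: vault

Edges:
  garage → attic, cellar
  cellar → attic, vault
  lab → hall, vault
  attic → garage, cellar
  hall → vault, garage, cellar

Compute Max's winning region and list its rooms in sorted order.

A0 = {vault}
A1: add {hall, lab} — hall (Max) has hall→vault; lab (Max) has lab→vault.
A2 = A1; e.g. attic (Max) has no edge into A1. Fixed point.
Max's winning region = {hall, lab, vault}.

hall, lab, vault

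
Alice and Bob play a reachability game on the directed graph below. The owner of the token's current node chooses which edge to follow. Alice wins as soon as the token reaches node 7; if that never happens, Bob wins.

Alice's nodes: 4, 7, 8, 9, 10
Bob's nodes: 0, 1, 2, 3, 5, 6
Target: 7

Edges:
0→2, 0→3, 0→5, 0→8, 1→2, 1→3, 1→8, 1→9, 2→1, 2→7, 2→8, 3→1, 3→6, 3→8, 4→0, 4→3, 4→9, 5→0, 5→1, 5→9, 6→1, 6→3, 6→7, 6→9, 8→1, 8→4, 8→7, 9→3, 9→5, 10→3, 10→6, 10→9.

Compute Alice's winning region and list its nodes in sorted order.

7, 8

A0 = {7}
A1: add {8} — 8 (Alice) has 8→7.
A2 = A1; e.g. 0 (Bob) can still go to 2. Fixed point.
Alice's winning region = {7, 8}.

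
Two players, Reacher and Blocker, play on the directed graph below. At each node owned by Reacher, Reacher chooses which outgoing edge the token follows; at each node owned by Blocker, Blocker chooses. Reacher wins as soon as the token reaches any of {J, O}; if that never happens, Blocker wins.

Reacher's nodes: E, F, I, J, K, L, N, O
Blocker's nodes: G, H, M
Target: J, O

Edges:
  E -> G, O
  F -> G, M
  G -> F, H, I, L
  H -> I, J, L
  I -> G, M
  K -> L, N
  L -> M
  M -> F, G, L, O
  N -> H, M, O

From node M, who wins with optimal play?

A0 = {J, O}
A1: add {E, N} — E (Reacher) has E→O; N (Reacher) has N→O.
A2: add {K} — K (Reacher) has K→N.
A3 = A2; e.g. F (Reacher) has no edge into A2. Fixed point.
M never enters the attractor, so Blocker can avoid the target forever.

Blocker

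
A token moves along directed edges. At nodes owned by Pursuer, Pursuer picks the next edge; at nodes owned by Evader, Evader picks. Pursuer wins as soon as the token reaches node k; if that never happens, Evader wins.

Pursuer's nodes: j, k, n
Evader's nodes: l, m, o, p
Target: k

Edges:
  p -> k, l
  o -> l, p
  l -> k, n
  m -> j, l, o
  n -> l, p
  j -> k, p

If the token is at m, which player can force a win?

Evader

A0 = {k}
A1: add {j} — j (Pursuer) has j→k.
A2 = A1; e.g. l (Evader) can still go to n. Fixed point.
m never enters the attractor, so Evader can avoid the target forever.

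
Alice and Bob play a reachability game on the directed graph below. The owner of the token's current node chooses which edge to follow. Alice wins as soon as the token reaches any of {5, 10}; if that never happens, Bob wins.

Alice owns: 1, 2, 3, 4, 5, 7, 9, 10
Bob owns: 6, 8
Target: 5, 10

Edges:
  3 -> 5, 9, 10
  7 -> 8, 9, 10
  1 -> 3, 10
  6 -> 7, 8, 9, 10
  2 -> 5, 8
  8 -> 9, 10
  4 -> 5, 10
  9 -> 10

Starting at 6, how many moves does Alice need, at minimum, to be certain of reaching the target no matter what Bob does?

A0 = {5, 10}
A1: add {1, 2, 3, 4, 7, 9} — 1 (Alice) has 1→10; 2 (Alice) has 2→5; 3 (Alice) has 3→5; 4 (Alice) has 4→5; 7 (Alice) has 7→10; 9 (Alice) has 9→10.
A2: add {8} — 8 (Bob): all of {9, 10} already in.
A3: add {6} — 6 (Bob): all of {7, 8, 9, 10} already in.
A3 = all vertices. Fixed point.
6 enters the attractor at level 3, so Alice can force the target in 3 moves from there.

3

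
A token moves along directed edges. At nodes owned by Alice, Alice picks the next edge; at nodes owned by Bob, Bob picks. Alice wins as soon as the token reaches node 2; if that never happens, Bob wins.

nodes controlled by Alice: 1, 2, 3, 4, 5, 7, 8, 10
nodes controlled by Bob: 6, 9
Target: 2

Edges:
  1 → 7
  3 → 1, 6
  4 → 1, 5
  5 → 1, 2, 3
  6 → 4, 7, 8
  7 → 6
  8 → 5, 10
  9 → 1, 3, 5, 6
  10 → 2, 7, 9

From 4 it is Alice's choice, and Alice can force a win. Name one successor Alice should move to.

5

A0 = {2}
A1: add {5, 10} — 5 (Alice) has 5→2; 10 (Alice) has 10→2.
A2: add {4, 8} — 4 (Alice) has 4→5; 8 (Alice) has 8→5.
A3 = A2; e.g. 1 (Alice) has no edge into A2. Fixed point.
From 4, successor 5 is in the attractor (rank 1); the other successor 1 is not.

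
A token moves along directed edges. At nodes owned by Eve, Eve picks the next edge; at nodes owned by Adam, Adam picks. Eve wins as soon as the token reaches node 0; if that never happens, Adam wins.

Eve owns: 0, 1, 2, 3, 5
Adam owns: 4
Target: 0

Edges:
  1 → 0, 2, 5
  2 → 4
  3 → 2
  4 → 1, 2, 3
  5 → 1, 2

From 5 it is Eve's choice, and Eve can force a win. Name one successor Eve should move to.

1

A0 = {0}
A1: add {1} — 1 (Eve) has 1→0.
A2: add {5} — 5 (Eve) has 5→1.
A3 = A2; e.g. 2 (Eve) has no edge into A2. Fixed point.
From 5, successor 1 is in the attractor (rank 1); the other successor 2 is not.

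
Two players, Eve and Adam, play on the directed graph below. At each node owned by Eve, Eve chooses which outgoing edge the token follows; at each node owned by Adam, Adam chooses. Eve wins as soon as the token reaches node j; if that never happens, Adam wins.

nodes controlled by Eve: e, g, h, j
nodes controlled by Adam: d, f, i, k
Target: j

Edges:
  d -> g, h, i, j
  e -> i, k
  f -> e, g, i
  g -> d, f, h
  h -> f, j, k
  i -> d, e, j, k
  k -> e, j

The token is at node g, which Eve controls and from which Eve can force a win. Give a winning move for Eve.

A0 = {j}
A1: add {h} — h (Eve) has h→j.
A2: add {g} — g (Eve) has g→h.
A3 = A2; e.g. d (Adam) can still go to i. Fixed point.
From g, successor h is in the attractor (rank 1); the other successors d, f are not.

h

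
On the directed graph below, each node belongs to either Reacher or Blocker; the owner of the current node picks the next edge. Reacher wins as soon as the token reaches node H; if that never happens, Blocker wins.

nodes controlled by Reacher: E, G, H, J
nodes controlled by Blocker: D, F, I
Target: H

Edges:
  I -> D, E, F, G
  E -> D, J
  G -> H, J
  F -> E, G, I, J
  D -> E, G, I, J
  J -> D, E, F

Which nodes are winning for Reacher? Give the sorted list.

G, H

A0 = {H}
A1: add {G} — G (Reacher) has G→H.
A2 = A1; e.g. D (Blocker) can still go to E. Fixed point.
Reacher's winning region = {G, H}.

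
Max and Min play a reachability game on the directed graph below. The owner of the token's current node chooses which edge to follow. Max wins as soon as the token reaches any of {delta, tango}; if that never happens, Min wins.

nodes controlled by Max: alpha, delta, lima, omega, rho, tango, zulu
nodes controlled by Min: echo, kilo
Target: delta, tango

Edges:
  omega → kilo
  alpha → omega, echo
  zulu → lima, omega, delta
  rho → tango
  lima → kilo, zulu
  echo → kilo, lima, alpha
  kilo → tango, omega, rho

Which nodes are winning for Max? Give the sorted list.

delta, lima, rho, tango, zulu

A0 = {delta, tango}
A1: add {rho, zulu} — zulu (Max) has zulu→delta; rho (Max) has rho→tango.
A2: add {lima} — lima (Max) has lima→zulu.
A3 = A2; e.g. kilo (Min) can still go to omega. Fixed point.
Max's winning region = {delta, lima, rho, tango, zulu}.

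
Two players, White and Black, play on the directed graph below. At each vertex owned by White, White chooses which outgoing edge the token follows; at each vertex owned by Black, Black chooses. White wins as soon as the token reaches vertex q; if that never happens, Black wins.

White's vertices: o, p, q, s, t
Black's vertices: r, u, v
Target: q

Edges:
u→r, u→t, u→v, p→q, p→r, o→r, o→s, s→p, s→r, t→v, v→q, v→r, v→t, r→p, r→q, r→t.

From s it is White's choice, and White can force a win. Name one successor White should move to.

p

A0 = {q}
A1: add {p} — p (White) has p→q.
A2: add {s} — s (White) has s→p.
A3: add {o} — o (White) has o→s.
A4 = A3; e.g. r (Black) can still go to t. Fixed point.
From s, successor p is in the attractor (rank 1); the other successor r is not.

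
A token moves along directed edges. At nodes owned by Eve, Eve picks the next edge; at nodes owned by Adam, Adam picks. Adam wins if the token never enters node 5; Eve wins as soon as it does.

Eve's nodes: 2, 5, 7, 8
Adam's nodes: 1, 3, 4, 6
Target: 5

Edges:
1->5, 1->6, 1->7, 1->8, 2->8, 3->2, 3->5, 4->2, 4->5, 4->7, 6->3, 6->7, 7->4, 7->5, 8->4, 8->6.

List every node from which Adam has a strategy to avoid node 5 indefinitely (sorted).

1, 2, 3, 4, 6, 8

A0 = {5}
A1: add {7} — 7 (Eve) has 7→5.
A2 = A1; e.g. 1 (Adam) can still go to 6. Fixed point.
Eve's attractor = {5, 7}; Adam avoids the target exactly from the complement.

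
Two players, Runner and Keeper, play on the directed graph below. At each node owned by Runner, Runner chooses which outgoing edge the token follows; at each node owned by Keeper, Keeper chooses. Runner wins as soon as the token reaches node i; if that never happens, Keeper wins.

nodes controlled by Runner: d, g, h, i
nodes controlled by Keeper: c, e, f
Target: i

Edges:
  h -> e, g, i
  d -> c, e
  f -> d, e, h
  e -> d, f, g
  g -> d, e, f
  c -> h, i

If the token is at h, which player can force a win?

A0 = {i}
A1: add {h} — h (Runner) has h→i.
h ∈ A1, so Runner can force the target.

Runner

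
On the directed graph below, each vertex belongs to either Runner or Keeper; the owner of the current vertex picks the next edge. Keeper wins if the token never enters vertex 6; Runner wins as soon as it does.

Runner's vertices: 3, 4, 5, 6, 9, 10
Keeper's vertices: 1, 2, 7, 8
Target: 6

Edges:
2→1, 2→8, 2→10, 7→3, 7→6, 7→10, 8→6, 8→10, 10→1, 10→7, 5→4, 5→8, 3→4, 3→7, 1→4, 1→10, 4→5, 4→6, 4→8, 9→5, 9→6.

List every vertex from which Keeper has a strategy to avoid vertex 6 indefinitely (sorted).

A0 = {6}
A1: add {4, 9} — 4 (Runner) has 4→6; 9 (Runner) has 9→6.
A2: add {3, 5} — 3 (Runner) has 3→4; 5 (Runner) has 5→4.
A3 = A2; e.g. 1 (Keeper) can still go to 10. Fixed point.
Runner's attractor = {3, 4, 5, 6, 9}; Keeper avoids the target exactly from the complement.

1, 2, 7, 8, 10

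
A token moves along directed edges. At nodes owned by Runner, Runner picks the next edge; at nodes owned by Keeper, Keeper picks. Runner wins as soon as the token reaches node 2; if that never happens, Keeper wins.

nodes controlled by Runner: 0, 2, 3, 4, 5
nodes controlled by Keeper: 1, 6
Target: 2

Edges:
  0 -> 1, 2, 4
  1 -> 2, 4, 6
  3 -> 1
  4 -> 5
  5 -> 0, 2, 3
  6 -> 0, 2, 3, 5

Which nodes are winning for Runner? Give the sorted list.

A0 = {2}
A1: add {0, 5} — 0 (Runner) has 0→2; 5 (Runner) has 5→2.
A2: add {4} — 4 (Runner) has 4→5.
A3 = A2; e.g. 1 (Keeper) can still go to 6. Fixed point.
Runner's winning region = {0, 2, 4, 5}.

0, 2, 4, 5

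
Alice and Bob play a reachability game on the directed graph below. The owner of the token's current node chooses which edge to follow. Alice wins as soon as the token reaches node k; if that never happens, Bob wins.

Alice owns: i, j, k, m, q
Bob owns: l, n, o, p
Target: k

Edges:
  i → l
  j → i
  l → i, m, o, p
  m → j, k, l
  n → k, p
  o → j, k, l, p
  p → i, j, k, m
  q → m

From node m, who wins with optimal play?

A0 = {k}
A1: add {m} — m (Alice) has m→k.
m ∈ A1, so Alice can force the target.

Alice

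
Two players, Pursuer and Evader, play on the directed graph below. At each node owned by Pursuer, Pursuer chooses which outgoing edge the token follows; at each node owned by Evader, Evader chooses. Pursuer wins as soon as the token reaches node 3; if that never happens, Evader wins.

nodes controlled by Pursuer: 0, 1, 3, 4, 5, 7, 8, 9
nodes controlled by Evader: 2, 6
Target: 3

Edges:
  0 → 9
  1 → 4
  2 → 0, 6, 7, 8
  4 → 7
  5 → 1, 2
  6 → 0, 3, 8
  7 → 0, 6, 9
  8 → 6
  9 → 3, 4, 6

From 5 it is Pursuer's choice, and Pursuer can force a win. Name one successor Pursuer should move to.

A0 = {3}
A1: add {9} — 9 (Pursuer) has 9→3.
A2: add {0, 7} — 0 (Pursuer) has 0→9; 7 (Pursuer) has 7→9.
A3: add {4} — 4 (Pursuer) has 4→7.
A4: add {1} — 1 (Pursuer) has 1→4.
A5: add {5} — 5 (Pursuer) has 5→1.
A6 = A5; e.g. 2 (Evader) can still go to 6. Fixed point.
From 5, successor 1 is in the attractor (rank 4); the other successor 2 is not.

1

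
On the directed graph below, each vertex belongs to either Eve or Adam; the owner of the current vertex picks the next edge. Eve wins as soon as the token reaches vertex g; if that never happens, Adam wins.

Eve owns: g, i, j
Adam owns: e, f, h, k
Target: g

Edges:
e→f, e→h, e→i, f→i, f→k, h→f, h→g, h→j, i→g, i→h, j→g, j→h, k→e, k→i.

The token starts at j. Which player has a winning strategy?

Eve

A0 = {g}
A1: add {i, j} — i (Eve) has i→g; j (Eve) has j→g.
A2 = A1; e.g. e (Adam) can still go to f. Fixed point.
j ∈ A1, so Eve can force the target.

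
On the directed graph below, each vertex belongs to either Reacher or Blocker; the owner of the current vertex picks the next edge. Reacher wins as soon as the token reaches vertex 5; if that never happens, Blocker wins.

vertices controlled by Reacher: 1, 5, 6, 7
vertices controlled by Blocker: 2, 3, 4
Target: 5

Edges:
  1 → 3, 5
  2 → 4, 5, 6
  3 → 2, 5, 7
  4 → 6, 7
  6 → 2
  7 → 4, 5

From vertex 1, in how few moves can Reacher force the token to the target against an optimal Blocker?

A0 = {5}
A1: add {1, 7} — 1 (Reacher) has 1→5; 7 (Reacher) has 7→5.
A2 = A1; e.g. 2 (Blocker) can still go to 4. Fixed point.
1 enters the attractor at level 1, so Reacher can force the target in 1 move from there.

1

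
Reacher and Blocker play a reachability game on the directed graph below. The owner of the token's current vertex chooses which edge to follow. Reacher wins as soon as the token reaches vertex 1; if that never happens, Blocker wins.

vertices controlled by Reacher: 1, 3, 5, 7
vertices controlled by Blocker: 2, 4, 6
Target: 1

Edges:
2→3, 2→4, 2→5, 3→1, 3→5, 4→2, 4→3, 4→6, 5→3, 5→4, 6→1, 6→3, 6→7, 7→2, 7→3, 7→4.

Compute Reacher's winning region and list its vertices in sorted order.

A0 = {1}
A1: add {3} — 3 (Reacher) has 3→1.
A2: add {5, 7} — 5 (Reacher) has 5→3; 7 (Reacher) has 7→3.
A3: add {6} — 6 (Blocker): all of {1, 3, 7} already in.
A4 = A3; e.g. 2 (Blocker) can still go to 4. Fixed point.
Reacher's winning region = {1, 3, 5, 6, 7}.

1, 3, 5, 6, 7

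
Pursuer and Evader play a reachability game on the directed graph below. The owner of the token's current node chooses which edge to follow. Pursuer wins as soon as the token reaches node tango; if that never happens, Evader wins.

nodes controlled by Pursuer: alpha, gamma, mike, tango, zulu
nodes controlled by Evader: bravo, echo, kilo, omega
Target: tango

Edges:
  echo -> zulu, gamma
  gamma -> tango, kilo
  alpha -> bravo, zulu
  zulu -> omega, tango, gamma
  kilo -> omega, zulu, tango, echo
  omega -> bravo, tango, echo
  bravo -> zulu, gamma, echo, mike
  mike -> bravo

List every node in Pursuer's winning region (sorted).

alpha, echo, gamma, tango, zulu

A0 = {tango}
A1: add {gamma, zulu} — zulu (Pursuer) has zulu→tango; gamma (Pursuer) has gamma→tango.
A2: add {alpha, echo} — alpha (Pursuer) has alpha→zulu; echo (Evader): all of {zulu, gamma} already in.
A3 = A2; e.g. omega (Evader) can still go to bravo. Fixed point.
Pursuer's winning region = {alpha, echo, gamma, tango, zulu}.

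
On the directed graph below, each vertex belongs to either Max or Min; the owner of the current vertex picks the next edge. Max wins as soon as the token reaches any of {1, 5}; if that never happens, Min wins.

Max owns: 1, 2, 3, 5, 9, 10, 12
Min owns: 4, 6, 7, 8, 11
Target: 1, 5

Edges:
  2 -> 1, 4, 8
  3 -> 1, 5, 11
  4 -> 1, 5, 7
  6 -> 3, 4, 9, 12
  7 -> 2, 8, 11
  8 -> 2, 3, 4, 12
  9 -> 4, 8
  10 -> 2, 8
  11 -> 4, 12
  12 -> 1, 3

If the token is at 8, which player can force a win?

A0 = {1, 5}
A1: add {2, 3, 12} — 2 (Max) has 2→1; 3 (Max) has 3→1; 12 (Max) has 12→1.
A2: add {10} — 10 (Max) has 10→2.
A3 = A2; e.g. 4 (Min) can still go to 7. Fixed point.
8 never enters the attractor, so Min can avoid the target forever.

Min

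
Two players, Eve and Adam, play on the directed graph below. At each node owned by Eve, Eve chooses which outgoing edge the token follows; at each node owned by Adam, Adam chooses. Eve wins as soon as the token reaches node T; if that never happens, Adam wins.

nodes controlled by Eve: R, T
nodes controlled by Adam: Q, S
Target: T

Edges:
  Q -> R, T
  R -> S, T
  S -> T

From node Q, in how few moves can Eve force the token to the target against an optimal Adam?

2

A0 = {T}
A1: add {R, S} — R (Eve) has R→T; S (Adam): all of {T} already in.
A2: add {Q} — Q (Adam): all of {R, T} already in.
A2 = all vertices. Fixed point.
Q enters the attractor at level 2, so Eve can force the target in 2 moves from there.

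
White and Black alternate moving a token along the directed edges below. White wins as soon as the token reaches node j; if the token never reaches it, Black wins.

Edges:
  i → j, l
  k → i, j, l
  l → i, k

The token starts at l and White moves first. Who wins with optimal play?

Track states (vertex, player-to-move).
A0 = {(j,White), (j,Black)}
A1: add {(i,White), (k,White)}.
A2: add {(l,Black)}.
A3 = A2; e.g. (i,Black) stays out. (l,White) never enters ⇒ Black avoids the target.

Black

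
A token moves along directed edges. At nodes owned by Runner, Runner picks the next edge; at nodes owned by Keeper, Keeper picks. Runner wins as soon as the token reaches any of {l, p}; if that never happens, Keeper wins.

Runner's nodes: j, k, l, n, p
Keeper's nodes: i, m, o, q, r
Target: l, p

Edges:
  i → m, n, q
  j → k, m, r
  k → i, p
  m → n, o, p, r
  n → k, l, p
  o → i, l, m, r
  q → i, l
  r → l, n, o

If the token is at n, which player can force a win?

A0 = {l, p}
A1: add {k, n} — k (Runner) has k→p; n (Runner) has n→l.
n ∈ A1, so Runner can force the target.

Runner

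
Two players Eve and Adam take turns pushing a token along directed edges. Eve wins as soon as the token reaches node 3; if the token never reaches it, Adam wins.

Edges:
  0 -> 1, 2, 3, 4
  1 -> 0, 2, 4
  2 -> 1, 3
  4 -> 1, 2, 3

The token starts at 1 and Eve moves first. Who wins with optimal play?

Track states (vertex, player-to-move).
A0 = {(3,Eve), (3,Adam)}
A1: add {(0,Eve), (2,Eve), (4,Eve)}.
A2: add {(1,Adam)}.
A3 = A2; e.g. (0,Adam) stays out. (1,Eve) never enters ⇒ Adam avoids the target.

Adam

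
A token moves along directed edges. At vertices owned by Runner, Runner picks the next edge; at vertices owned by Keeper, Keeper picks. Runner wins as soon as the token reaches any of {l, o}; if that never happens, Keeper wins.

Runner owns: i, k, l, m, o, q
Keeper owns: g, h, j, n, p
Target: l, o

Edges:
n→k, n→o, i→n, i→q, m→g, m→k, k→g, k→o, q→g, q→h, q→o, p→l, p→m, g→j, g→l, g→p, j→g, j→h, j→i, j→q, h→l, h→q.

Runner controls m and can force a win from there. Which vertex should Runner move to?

k

A0 = {l, o}
A1: add {k, q} — k (Runner) has k→o; q (Runner) has q→o.
A2: add {h, i, m, n} — h (Keeper): all of {l, q} already in; i (Runner) has i→q; m (Runner) has m→k; n (Keeper): all of {k, o} already in.
A3: add {p} — p (Keeper): all of {l, m} already in.
A4 = A3; e.g. g (Keeper) can still go to j. Fixed point.
From m, successor k is in the attractor (rank 1); the other successor g is not.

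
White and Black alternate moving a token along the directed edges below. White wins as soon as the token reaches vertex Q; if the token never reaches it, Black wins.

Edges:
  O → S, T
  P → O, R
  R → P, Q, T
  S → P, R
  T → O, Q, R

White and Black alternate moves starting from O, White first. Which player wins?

Track states (vertex, player-to-move).
A0 = {(Q,White), (Q,Black)}
A1: add {(R,White), (T,White)}.
A2 = A1; e.g. (O,White) stays out. (O,White) never enters ⇒ Black avoids the target.

Black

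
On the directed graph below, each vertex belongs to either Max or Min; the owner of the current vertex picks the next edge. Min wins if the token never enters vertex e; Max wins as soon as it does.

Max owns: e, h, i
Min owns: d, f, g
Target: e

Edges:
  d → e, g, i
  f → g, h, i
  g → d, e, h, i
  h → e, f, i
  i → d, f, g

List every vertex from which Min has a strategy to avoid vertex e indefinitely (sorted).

d, f, g, i

A0 = {e}
A1: add {h} — h (Max) has h→e.
A2 = A1; e.g. d (Min) can still go to g. Fixed point.
Max's attractor = {e, h}; Min avoids the target exactly from the complement.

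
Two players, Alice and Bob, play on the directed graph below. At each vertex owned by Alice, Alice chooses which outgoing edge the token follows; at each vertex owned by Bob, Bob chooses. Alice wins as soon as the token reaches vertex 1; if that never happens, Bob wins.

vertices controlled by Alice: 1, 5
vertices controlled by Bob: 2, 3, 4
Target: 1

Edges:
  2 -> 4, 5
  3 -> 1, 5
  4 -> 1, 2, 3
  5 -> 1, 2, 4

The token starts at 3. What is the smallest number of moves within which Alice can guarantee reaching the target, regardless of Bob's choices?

A0 = {1}
A1: add {5} — 5 (Alice) has 5→1.
A2: add {3} — 3 (Bob): all of {1, 5} already in.
A3 = A2; e.g. 2 (Bob) can still go to 4. Fixed point.
3 enters the attractor at level 2, so Alice can force the target in 2 moves from there.

2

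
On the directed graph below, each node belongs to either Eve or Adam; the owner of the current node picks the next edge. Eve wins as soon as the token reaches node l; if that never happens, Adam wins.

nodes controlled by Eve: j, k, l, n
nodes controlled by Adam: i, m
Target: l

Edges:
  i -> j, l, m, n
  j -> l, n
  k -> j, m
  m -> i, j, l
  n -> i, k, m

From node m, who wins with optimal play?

A0 = {l}
A1: add {j} — j (Eve) has j→l.
A2: add {k} — k (Eve) has k→j.
A3: add {n} — n (Eve) has n→k.
A4 = A3; e.g. i (Adam) can still go to m. Fixed point.
m never enters the attractor, so Adam can avoid the target forever.

Adam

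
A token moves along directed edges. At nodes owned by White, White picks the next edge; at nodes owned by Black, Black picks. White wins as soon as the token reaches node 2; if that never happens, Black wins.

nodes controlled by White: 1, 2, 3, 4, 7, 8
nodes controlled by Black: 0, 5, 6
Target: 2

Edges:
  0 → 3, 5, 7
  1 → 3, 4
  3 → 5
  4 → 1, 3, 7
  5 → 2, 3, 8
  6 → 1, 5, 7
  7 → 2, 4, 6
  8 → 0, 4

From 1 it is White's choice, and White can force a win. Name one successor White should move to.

A0 = {2}
A1: add {7} — 7 (White) has 7→2.
A2: add {4} — 4 (White) has 4→7.
A3: add {1, 8} — 1 (White) has 1→4; 8 (White) has 8→4.
A4 = A3; e.g. 0 (Black) can still go to 3. Fixed point.
From 1, successor 4 is in the attractor (rank 2); the other successor 3 is not.

4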